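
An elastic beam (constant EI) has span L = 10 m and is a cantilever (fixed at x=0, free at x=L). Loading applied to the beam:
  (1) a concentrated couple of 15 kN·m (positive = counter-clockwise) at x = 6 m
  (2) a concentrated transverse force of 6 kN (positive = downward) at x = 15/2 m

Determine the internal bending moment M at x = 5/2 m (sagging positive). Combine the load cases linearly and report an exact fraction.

M(5/2) = -15 kN·m

Load 1 — applied couple M₀=15 kN·m at a=6 m (b=L-a=4):
  M_1 = M₀  [x≤a] = 15 = 15 kN·m
Load 2 — point force P=6 kN at a=15/2 m (b=L-a=5/2):
  M_2 = -P(a-x)  [x≤a] = -6·((15/2)-(5/2)) = -30 kN·m
Superposition: M = Σ M_i = -15 kN·m ≈ -15.000000 kN·m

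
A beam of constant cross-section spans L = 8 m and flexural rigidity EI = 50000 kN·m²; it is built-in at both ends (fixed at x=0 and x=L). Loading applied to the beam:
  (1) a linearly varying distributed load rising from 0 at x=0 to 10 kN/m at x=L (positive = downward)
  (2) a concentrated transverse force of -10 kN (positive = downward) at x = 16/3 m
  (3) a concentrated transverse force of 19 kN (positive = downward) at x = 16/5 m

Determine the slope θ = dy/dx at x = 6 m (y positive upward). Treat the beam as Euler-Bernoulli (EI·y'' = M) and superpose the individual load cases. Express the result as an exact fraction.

Load 1 — triangular load w₀=10 kN/m (0→w₀ over full span):
  θ_1 = -w₀(2x(L-x)(L-2x)(x+2L)+x²(L-x)²)/(120LEI) = -10·(2·6·(8-6)·(8-2·6)·(6+2·8)+6²·(8-6)²)/(120·8·50000) = 41/100000 rad
Load 2 — point force P=-10 kN at a=16/3 m (b=L-a=8/3):
  θ_2 = Pa²(L-x)(2bL-(3b+a)(L-x))/(2L³EI)  [x>a] = (-10)·(16/3)²·(8-6)·(2·(8/3)·8-(3·(8/3)+(16/3))·(8-6))/(2·8³·50000) = -1/5625 rad
Load 3 — point force P=19 kN at a=16/5 m (b=L-a=24/5):
  θ_3 = Pa²(L-x)(2bL-(3b+a)(L-x))/(2L³EI)  [x>a] = 19·(16/5)²·(8-6)·(2·(24/5)·8-(3·(24/5)+(16/5))·(8-6))/(2·8³·50000) = 247/781250 rad
Superposition: θ = Σ θ_i = 61693/112500000 rad ≈ 0.000548 rad

θ(6) = 61693/112500000 rad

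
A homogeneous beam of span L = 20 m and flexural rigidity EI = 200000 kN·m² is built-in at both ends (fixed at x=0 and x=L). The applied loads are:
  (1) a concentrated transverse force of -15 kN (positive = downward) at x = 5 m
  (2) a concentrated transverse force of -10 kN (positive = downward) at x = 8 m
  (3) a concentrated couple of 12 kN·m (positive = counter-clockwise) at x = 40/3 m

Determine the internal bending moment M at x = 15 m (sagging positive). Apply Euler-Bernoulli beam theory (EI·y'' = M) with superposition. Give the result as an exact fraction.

M(15) = -9/160 kN·m

Load 1 — point force P=-15 kN at a=5 m (b=L-a=15):
  M_1 = Pa²(a+3b)(L-x)/L³ - Pa²b/L²  [x>a] = (-15)·5²·(5+3·15)·(20-15)/20³ - (-15)·5²·15/20² = 75/32 kN·m
Load 2 — point force P=-10 kN at a=8 m (b=L-a=12):
  M_2 = Pa²(a+3b)(L-x)/L³ - Pa²b/L²  [x>a] = (-10)·8²·(8+3·12)·(20-15)/20³ - (-10)·8²·12/20² = 8/5 kN·m
Load 3 — applied couple M₀=12 kN·m at a=40/3 m (b=L-a=20/3):
  M_3 = R_Ax - M_A - M₀  [x>a] with R_A=4/5, M_A=4 = (4/5)·15 - 4 - 12 = -4 kN·m
Superposition: M = Σ M_i = -9/160 kN·m ≈ -0.056250 kN·m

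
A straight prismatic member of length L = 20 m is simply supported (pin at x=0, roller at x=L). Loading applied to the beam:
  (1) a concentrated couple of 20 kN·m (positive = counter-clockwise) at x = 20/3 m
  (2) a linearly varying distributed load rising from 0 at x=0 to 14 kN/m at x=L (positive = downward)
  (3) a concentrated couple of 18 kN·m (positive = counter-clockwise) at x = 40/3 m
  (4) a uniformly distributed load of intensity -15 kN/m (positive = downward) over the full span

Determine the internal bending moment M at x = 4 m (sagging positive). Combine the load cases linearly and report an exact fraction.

M(4) = -1466/5 kN·m

Load 1 — applied couple M₀=20 kN·m at a=20/3 m (b=L-a=40/3):
  M_1 = M₀x/L  [x≤a] = 20·4/20 = 4 kN·m
Load 2 — triangular load w₀=14 kN/m (0→w₀ over full span):
  M_2 = w₀Lx/6 - w₀x³/(6L) = 14·20·4/6 - 14·4³/(6·20) = 896/5 kN·m
Load 3 — applied couple M₀=18 kN·m at a=40/3 m (b=L-a=20/3):
  M_3 = M₀x/L  [x≤a] = 18·4/20 = 18/5 kN·m
Load 4 — uniform load w=-15 kN/m over full span:
  M_4 = wx(L-x)/2 = (-15)·4·(20-4)/2 = -480 kN·m
Superposition: M = Σ M_i = -1466/5 kN·m ≈ -293.200000 kN·m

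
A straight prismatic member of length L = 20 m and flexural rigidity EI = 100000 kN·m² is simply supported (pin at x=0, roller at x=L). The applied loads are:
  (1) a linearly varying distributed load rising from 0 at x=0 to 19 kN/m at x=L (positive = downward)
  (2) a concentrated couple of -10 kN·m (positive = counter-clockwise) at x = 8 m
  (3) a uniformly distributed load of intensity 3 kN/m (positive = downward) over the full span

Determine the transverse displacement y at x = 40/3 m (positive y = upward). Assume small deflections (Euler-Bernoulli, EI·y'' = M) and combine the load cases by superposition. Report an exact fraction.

y(40/3) = -105914/455625 m

Load 1 — triangular load w₀=19 kN/m (0→w₀ over full span):
  y_1 = -w₀x(7L⁴-10L²x²+3x⁴)/(360LEI) = -19·(40/3)·(7·20⁴-10·20²·(40/3)²+3·(40/3)⁴)/(360·20·100000) = -646/3645 m
Load 2 — applied couple M₀=-10 kN·m at a=8 m (b=L-a=12):
  y_2 = (M₀x³/(6L)-M₀(x-a)²/2+C₁x)/EI  [x>a] with C₁=M₀(3b²-L²)/(6L)=-8/3 = ((-10)·(40/3)³/(6·20)-(-10)·((40/3)-8)²/2+(-8/3)·(40/3))/100000 = -46/50625 m
Load 3 — uniform load w=3 kN/m over full span:
  y_3 = -wx(L³-2Lx²+x³)/(24EI) = -3·(40/3)·(20³-2·20·(40/3)²+(40/3)³)/(24·100000) = -22/405 m
Superposition: y = Σ y_i = -105914/455625 m ≈ -0.232459 m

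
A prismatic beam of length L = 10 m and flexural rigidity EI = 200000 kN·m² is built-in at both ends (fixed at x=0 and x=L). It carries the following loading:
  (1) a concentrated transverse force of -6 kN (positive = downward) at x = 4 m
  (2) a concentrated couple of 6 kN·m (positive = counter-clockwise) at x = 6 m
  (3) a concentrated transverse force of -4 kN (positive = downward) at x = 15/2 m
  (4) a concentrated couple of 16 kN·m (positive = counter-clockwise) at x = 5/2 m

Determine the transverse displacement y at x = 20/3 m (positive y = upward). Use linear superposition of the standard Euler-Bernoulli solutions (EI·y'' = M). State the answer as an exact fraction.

y(20/3) = 3653/16200000 m

Load 1 — point force P=-6 kN at a=4 m (b=L-a=6):
  y_1 = -Pa²(L-x)²(3bL-(3b+a)(L-x))/(6L³EI)  [x>a] = -(-6)·4²·(10-(20/3))²·(3·6·10-(3·6+4)·(10-(20/3)))/(6·10³·200000) = 8/84375 m
Load 2 — applied couple M₀=6 kN·m at a=6 m (b=L-a=4):
  y_2 = (R_Ax³/6 - M_Ax²/2 - M₀(x-a)²/2)/EI  [x>a] with R_A=108/125, M_A=48/25 = ((108/125)·(20/3)³/6 - (48/25)·(20/3)²/2 - 6·((20/3)-6)²/2)/200000 = -1/150000 m
Load 3 — point force P=-4 kN at a=15/2 m (b=L-a=5/2):
  y_3 = -Pb²x²(3aL-(3a+b)x)/(6L³EI)  [x≤a] = -(-4)·(5/2)²·(20/3)²·(3·(15/2)·10-(3·(15/2)+(5/2))·(20/3))/(6·10³·200000) = 7/129600 m
Load 4 — applied couple M₀=16 kN·m at a=5/2 m (b=L-a=15/2):
  y_4 = (R_Ax³/6 - M_Ax²/2 - M₀(x-a)²/2)/EI  [x>a] with R_A=9/5, M_A=-3 = ((9/5)·(20/3)³/6 - (-3)·(20/3)²/2 - 16·((20/3)-(5/2))²/2)/200000 = 1/12000 m
Superposition: y = Σ y_i = 3653/16200000 m ≈ 0.000225 m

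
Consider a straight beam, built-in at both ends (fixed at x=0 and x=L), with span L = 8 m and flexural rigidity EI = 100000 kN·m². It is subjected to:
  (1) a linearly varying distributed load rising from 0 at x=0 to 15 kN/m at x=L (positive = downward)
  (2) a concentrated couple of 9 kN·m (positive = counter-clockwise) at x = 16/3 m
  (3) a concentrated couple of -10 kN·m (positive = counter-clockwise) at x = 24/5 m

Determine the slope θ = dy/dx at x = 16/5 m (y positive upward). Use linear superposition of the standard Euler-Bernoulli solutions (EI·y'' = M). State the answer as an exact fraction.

Load 1 — triangular load w₀=15 kN/m (0→w₀ over full span):
  θ_1 = -w₀(2x(L-x)(L-2x)(x+2L)+x²(L-x)²)/(120LEI) = -15·(2·(16/5)·(8-(16/5))·(8-2·(16/5))·((16/5)+2·8)+(16/5)²·(8-(16/5))²)/(120·8·100000) = -72/390625 rad
Load 2 — applied couple M₀=9 kN·m at a=16/3 m (b=L-a=8/3):
  θ_2 = (R_Ax²/2 - M_Ax)/EI  [x≤a] with R_A=3/2, M_A=3 = ((3/2)·(16/5)²/2 - 3·(16/5))/100000 = -3/156250 rad
Load 3 — applied couple M₀=-10 kN·m at a=24/5 m (b=L-a=16/5):
  θ_3 = (R_Ax²/2 - M_Ax)/EI  [x≤a] with R_A=-9/5, M_A=-16/5 = ((-9/5)·(16/5)²/2 - (-16/5)·(16/5))/100000 = 4/390625 rad
Superposition: θ = Σ θ_i = -151/781250 rad ≈ -0.000193 rad

θ(16/5) = -151/781250 rad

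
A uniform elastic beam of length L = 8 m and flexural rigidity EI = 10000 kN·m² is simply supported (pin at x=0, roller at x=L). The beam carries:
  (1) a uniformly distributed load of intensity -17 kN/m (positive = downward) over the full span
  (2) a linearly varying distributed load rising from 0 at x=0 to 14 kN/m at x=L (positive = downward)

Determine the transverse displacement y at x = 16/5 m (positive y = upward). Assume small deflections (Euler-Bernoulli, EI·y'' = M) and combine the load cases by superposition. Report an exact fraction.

y(16/5) = 1507264/29296875 m

Load 1 — uniform load w=-17 kN/m over full span:
  y_1 = -wx(L³-2Lx²+x³)/(24EI) = -(-17)·(16/5)·(8³-2·8·(16/5)²+(16/5)³)/(24·10000) = 33728/390625 m
Load 2 — triangular load w₀=14 kN/m (0→w₀ over full span):
  y_2 = -w₀x(7L⁴-10L²x²+3x⁴)/(360LEI) = -14·(16/5)·(7·8⁴-10·8²·(16/5)²+3·(16/5)⁴)/(360·8·10000) = -1022336/29296875 m
Superposition: y = Σ y_i = 1507264/29296875 m ≈ 0.051448 m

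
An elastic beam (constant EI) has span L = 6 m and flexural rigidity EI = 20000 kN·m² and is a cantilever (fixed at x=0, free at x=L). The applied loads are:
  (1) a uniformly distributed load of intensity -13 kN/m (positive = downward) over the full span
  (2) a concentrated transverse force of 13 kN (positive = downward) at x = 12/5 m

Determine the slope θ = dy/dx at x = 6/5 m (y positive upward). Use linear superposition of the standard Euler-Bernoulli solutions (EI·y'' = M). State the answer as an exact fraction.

Load 1 — uniform load w=-13 kN/m over full span:
  θ_1 = -wx(x²-3Lx+3L²)/(6EI) = -(-13)·(6/5)·((6/5)²-3·6·(6/5)+3·6²)/(6·20000) = 7137/625000 rad
Load 2 — point force P=13 kN at a=12/5 m (b=L-a=18/5):
  θ_2 = -Px(2a-x)/(2EI)  [x≤a] = -13·(6/5)·(2·(12/5)-(6/5))/(2·20000) = -351/250000 rad
Superposition: θ = Σ θ_i = 12519/1250000 rad ≈ 0.010015 rad

θ(6/5) = 12519/1250000 rad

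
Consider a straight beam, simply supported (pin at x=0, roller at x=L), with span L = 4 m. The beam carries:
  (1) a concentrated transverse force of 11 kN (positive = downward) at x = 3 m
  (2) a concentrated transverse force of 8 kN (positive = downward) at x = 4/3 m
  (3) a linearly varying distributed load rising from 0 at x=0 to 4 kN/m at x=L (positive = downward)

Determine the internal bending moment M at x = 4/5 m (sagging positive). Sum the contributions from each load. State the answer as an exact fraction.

M(4/5) = 3193/375 kN·m

Load 1 — point force P=11 kN at a=3 m (b=L-a=1):
  M_1 = Pbx/L  [x≤a] = 11·1·(4/5)/4 = 11/5 kN·m
Load 2 — point force P=8 kN at a=4/3 m (b=L-a=8/3):
  M_2 = Pbx/L  [x≤a] = 8·(8/3)·(4/5)/4 = 64/15 kN·m
Load 3 — triangular load w₀=4 kN/m (0→w₀ over full span):
  M_3 = w₀Lx/6 - w₀x³/(6L) = 4·4·(4/5)/6 - 4·(4/5)³/(6·4) = 256/125 kN·m
Superposition: M = Σ M_i = 3193/375 kN·m ≈ 8.514667 kN·m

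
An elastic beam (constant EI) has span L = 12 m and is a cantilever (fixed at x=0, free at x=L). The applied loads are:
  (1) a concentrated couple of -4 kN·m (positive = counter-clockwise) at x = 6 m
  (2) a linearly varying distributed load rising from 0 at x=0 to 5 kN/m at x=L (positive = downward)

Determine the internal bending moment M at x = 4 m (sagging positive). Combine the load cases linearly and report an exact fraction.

M(4) = -1156/9 kN·m

Load 1 — applied couple M₀=-4 kN·m at a=6 m (b=L-a=6):
  M_1 = M₀  [x≤a] = (-4) = -4 kN·m
Load 2 — triangular load w₀=5 kN/m (0→w₀ over full span):
  M_2 = w₀Lx/2 - w₀L²/3 - w₀x³/(6L) = 5·12·4/2 - 5·12²/3 - 5·4³/(6·12) = -1120/9 kN·m
Superposition: M = Σ M_i = -1156/9 kN·m ≈ -128.444444 kN·m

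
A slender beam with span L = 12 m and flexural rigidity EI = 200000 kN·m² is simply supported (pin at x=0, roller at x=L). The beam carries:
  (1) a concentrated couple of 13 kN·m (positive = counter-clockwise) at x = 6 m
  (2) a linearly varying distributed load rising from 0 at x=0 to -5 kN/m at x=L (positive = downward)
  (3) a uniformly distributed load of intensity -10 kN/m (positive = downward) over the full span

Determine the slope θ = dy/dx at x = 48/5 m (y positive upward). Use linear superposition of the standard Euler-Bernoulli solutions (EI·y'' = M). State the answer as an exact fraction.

Load 1 — applied couple M₀=13 kN·m at a=6 m (b=L-a=6):
  θ_1 = (M₀x²/(2L)-M₀(x-a)+C₁)/EI  [x>a] with C₁=M₀(3b²-L²)/(6L)=-13/2 = (13·(48/5)²/(2·12)-13·((48/5)-6)+(-13/2))/200000 = -169/10000000 rad
Load 2 — triangular load w₀=-5 kN/m (0→w₀ over full span):
  θ_2 = -w₀(7L⁴-30L²x²+15x⁴)/(360LEI) = -(-5)·(7·12⁴-30·12²·(48/5)²+15·(48/5)⁴)/(360·12·200000) = -2271/3125000 rad
Load 3 — uniform load w=-10 kN/m over full span:
  θ_3 = -w(L³-6Lx²+4x³)/(24EI) = -(-10)·(12³-6·12·(48/5)²+4·(48/5)³)/(24·200000) = -891/312500 rad
Superposition: θ = Σ θ_i = -179741/50000000 rad ≈ -0.003595 rad

θ(48/5) = -179741/50000000 rad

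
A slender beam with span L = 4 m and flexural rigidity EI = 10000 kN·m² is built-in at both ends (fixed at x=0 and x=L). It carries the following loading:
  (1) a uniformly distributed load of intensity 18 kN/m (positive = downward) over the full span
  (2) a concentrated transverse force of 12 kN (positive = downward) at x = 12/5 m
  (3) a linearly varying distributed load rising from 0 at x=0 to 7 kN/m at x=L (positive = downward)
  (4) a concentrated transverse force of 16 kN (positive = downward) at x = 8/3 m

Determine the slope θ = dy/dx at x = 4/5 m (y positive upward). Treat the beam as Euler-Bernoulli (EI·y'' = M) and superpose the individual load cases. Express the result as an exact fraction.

Load 1 — uniform load w=18 kN/m over full span:
  θ_1 = -wx(L-x)(L-2x)/(12EI) = -18·(4/5)·(4-(4/5))·(4-2·(4/5))/(12·10000) = -72/78125 rad
Load 2 — point force P=12 kN at a=12/5 m (b=L-a=8/5):
  θ_2 = -Pb²x(2aL-(3a+b)x)/(2L³EI)  [x≤a] = -12·(8/5)²·(4/5)·(2·(12/5)·4-(3·(12/5)+(8/5))·(4/5))/(2·4³·10000) = -456/1953125 rad
Load 3 — triangular load w₀=7 kN/m (0→w₀ over full span):
  θ_3 = -w₀(2x(L-x)(L-2x)(x+2L)+x²(L-x)²)/(120LEI) = -7·(2·(4/5)·(4-(4/5))·(4-2·(4/5))·((4/5)+2·4)+(4/5)²·(4-(4/5))²)/(120·4·10000) = -196/1171875 rad
Load 4 — point force P=16 kN at a=8/3 m (b=L-a=4/3):
  θ_4 = -Pb²x(2aL-(3a+b)x)/(2L³EI)  [x≤a] = -16·(4/3)²·(4/5)·(2·(8/3)·4-(3·(8/3)+(4/3))·(4/5))/(2·4³·10000) = -104/421875 rad
Superposition: θ = Σ θ_i = -82732/52734375 rad ≈ -0.001569 rad

θ(4/5) = -82732/52734375 rad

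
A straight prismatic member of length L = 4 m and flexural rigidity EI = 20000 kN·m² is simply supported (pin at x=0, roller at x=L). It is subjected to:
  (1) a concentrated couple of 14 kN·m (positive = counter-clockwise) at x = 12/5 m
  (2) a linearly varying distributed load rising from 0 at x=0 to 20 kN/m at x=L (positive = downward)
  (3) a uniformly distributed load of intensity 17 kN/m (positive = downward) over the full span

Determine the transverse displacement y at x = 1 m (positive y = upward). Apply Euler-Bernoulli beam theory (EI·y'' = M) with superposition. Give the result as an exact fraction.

Load 1 — applied couple M₀=14 kN·m at a=12/5 m (b=L-a=8/5):
  y_1 = (M₀x³/(6L)+C₁x)/EI  [x≤a] with C₁=M₀(3b²-L²)/(6L)=-364/75 = (14·1³/(6·4)+(-364/75)·1)/20000 = -427/2000000 m
Load 2 — triangular load w₀=20 kN/m (0→w₀ over full span):
  y_2 = -w₀x(7L⁴-10L²x²+3x⁴)/(360LEI) = -20·1·(7·4⁴-10·4²·1²+3·1⁴)/(360·4·20000) = -109/96000 m
Load 3 — uniform load w=17 kN/m over full span:
  y_3 = -wx(L³-2Lx²+x³)/(24EI) = -17·1·(4³-2·4·1²+1³)/(24·20000) = -323/160000 m
Superposition: y = Σ y_i = -10103/3000000 m ≈ -0.003368 m

y(1) = -10103/3000000 m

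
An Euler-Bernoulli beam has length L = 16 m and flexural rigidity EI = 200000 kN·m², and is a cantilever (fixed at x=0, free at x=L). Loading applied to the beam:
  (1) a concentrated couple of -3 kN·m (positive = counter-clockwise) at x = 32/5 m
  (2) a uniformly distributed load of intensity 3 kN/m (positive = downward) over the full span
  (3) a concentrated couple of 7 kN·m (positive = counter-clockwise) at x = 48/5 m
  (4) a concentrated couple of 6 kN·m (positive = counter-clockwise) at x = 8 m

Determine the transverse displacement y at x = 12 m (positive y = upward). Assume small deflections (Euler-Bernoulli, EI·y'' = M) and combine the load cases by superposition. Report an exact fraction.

Load 1 — applied couple M₀=-3 kN·m at a=32/5 m (b=L-a=48/5):
  y_1 = M₀a(2x-a)/(2EI)  [x>a] = (-3)·(32/5)·(2·12-(32/5))/(2·200000) = -66/78125 m
Load 2 — uniform load w=3 kN/m over full span:
  y_2 = -wx²(x²-4Lx+6L²)/(24EI) = -3·12²·(12²-4·16·12+6·16²)/(24·200000) = -513/6250 m
Load 3 — applied couple M₀=7 kN·m at a=48/5 m (b=L-a=32/5):
  y_3 = M₀a(2x-a)/(2EI)  [x>a] = 7·(48/5)·(2·12-(48/5))/(2·200000) = 189/78125 m
Load 4 — applied couple M₀=6 kN·m at a=8 m (b=L-a=8):
  y_4 = M₀a(2x-a)/(2EI)  [x>a] = 6·8·(2·12-8)/(2·200000) = 6/3125 m
Superposition: y = Σ y_i = -12279/156250 m ≈ -0.078586 m

y(12) = -12279/156250 m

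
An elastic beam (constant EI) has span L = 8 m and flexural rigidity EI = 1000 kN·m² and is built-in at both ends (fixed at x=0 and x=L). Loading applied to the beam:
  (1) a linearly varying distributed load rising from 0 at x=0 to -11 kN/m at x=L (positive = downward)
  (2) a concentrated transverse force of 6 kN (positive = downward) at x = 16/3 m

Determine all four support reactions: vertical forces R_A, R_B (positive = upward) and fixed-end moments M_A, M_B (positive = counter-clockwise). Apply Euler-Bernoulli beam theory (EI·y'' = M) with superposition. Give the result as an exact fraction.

R_A = -524/45 kN, M_A = -896/45 kN·m, R_B = -1186/45 kN, M_B = 1264/45 kN·m

Load 1 — triangular load w₀=-11 kN/m (0→w₀ over full span):
  R_A = 3w₀L/20 = 3·(-11)·8/20 = -66/5 kN
  M_A = w₀L²/30 = (-11)·8²/30 = -352/15 kN·m
  R_B = 7w₀L/20 = 7·(-11)·8/20 = -154/5 kN
  M_B = -w₀L²/20 = -(-11)·8²/20 = 176/5 kN·m
Load 2 — point force P=6 kN at a=16/3 m (b=L-a=8/3):
  R_A = Pb²(3a+b)/L³ = 6·(8/3)²·(3·(16/3)+(8/3))/8³ = 14/9 kN
  M_A = Pab²/L² = 6·(16/3)·(8/3)²/8² = 32/9 kN·m
  R_B = Pa²(a+3b)/L³ = 6·(16/3)²·((16/3)+3·(8/3))/8³ = 40/9 kN
  M_B = -Pa²b/L² = -6·(16/3)²·(8/3)/8² = -64/9 kN·m
Superposition: R_A = -524/45 kN, M_A = -896/45 kN·m, R_B = -1186/45 kN, M_B = 1264/45 kN·m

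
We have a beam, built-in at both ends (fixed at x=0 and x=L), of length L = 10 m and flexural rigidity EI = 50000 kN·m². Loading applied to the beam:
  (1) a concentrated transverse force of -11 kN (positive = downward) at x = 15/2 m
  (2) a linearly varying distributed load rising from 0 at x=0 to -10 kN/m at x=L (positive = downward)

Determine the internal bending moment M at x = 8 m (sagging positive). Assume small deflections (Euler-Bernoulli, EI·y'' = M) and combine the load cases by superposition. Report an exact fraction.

M(8) = -425/96 kN·m

Load 1 — point force P=-11 kN at a=15/2 m (b=L-a=5/2):
  M_1 = Pa²(a+3b)(L-x)/L³ - Pa²b/L²  [x>a] = (-11)·(15/2)²·((15/2)+3·(5/2))·(10-8)/10³ - (-11)·(15/2)²·(5/2)/10² = -99/32 kN·m
Load 2 — triangular load w₀=-10 kN/m (0→w₀ over full span):
  M_2 = 3w₀Lx/20 - w₀L²/30 - w₀x³/(6L) = 3·(-10)·10·8/20 - (-10)·10²/30 - (-10)·8³/(6·10) = -4/3 kN·m
Superposition: M = Σ M_i = -425/96 kN·m ≈ -4.427083 kN·m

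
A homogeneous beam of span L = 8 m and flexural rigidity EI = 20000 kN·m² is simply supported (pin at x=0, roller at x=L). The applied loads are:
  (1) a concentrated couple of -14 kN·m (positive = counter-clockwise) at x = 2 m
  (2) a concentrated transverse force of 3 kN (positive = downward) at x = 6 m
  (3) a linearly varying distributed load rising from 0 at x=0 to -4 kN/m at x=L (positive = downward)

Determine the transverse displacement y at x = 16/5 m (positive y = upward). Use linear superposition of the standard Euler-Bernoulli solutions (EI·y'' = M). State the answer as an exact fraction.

Load 1 — applied couple M₀=-14 kN·m at a=2 m (b=L-a=6):
  y_1 = (M₀x³/(6L)-M₀(x-a)²/2+C₁x)/EI  [x>a] with C₁=M₀(3b²-L²)/(6L)=-77/6 = ((-14)·(16/5)³/(6·8)-(-14)·((16/5)-2)²/2+(-77/6)·(16/5))/20000 = -1267/625000 m
Load 2 — point force P=3 kN at a=6 m (b=L-a=2):
  y_2 = -Pbx(L²-b²-x²)/(6LEI)  [x≤a] = -3·2·(16/5)·(8²-2²-(16/5)²)/(6·8·20000) = -311/312500 m
Load 3 — triangular load w₀=-4 kN/m (0→w₀ over full span):
  y_3 = -w₀x(7L⁴-10L²x²+3x⁴)/(360LEI) = -(-4)·(16/5)·(7·8⁴-10·8²·(16/5)²+3·(16/5)⁴)/(360·8·20000) = 146048/29296875 m
Superposition: y = Σ y_i = 460009/234375000 m ≈ 0.001963 m

y(16/5) = 460009/234375000 m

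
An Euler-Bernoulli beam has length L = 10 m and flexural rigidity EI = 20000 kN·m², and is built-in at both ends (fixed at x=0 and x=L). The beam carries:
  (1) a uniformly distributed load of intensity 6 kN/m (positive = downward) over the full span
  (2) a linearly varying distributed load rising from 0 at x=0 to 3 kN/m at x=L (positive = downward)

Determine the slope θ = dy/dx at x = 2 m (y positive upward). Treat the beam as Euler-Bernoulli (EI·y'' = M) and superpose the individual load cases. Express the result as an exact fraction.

Load 1 — uniform load w=6 kN/m over full span:
  θ_1 = -wx(L-x)(L-2x)/(12EI) = -6·2·(10-2)·(10-2·2)/(12·20000) = -3/1250 rad
Load 2 — triangular load w₀=3 kN/m (0→w₀ over full span):
  θ_2 = -w₀(2x(L-x)(L-2x)(x+2L)+x²(L-x)²)/(120LEI) = -3·(2·2·(10-2)·(10-2·2)·(2+2·10)+2²·(10-2)²)/(120·10·20000) = -7/12500 rad
Superposition: θ = Σ θ_i = -37/12500 rad ≈ -0.002960 rad

θ(2) = -37/12500 rad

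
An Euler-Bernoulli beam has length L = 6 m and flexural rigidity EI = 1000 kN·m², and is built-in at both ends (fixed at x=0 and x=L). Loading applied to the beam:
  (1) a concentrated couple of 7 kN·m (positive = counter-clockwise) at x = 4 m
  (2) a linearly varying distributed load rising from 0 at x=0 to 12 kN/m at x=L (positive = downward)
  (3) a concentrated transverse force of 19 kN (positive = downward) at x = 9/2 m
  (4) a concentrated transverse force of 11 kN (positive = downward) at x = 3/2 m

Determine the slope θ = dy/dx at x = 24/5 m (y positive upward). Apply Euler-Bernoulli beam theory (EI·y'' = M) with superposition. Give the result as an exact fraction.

θ(24/5) = 55873/2500000 rad

Load 1 — applied couple M₀=7 kN·m at a=4 m (b=L-a=2):
  θ_1 = (R_Ax²/2 - M_Ax - M₀(x-a))/EI  [x>a] with R_A=14/9, M_A=7/3 = ((14/9)·(24/5)²/2 - (7/3)·(24/5) - 7·((24/5)-4))/1000 = 7/6250 rad
Load 2 — triangular load w₀=12 kN/m (0→w₀ over full span):
  θ_2 = -w₀(2x(L-x)(L-2x)(x+2L)+x²(L-x)²)/(120LEI) = -12·(2·(24/5)·(6-(24/5))·(6-2·(24/5))·((24/5)+2·6)+(24/5)²·(6-(24/5))²)/(120·6·1000) = 864/78125 rad
Load 3 — point force P=19 kN at a=9/2 m (b=L-a=3/2):
  θ_3 = Pa²(L-x)(2bL-(3b+a)(L-x))/(2L³EI)  [x>a] = 19·(9/2)²·(6-(24/5))·(2·(3/2)·6-(3·(3/2)+(9/2))·(6-(24/5)))/(2·6³·1000) = 1539/200000 rad
Load 4 — point force P=11 kN at a=3/2 m (b=L-a=9/2):
  θ_4 = Pa²(L-x)(2bL-(3b+a)(L-x))/(2L³EI)  [x>a] = 11·(3/2)²·(6-(24/5))·(2·(9/2)·6-(3·(9/2)+(3/2))·(6-(24/5)))/(2·6³·1000) = 99/40000 rad
Superposition: θ = Σ θ_i = 55873/2500000 rad ≈ 0.022349 rad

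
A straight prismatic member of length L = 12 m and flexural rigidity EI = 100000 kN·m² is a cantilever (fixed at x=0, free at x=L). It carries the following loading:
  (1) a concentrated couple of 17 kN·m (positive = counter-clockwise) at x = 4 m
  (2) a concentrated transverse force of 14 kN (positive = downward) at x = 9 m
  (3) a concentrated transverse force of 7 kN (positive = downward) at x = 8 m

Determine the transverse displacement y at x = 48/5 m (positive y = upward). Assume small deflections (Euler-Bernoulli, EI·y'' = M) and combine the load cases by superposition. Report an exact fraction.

y(48/5) = -71677/1500000 m

Load 1 — applied couple M₀=17 kN·m at a=4 m (b=L-a=8):
  y_1 = M₀a(2x-a)/(2EI)  [x>a] = 17·4·(2·(48/5)-4)/(2·100000) = 323/62500 m
Load 2 — point force P=14 kN at a=9 m (b=L-a=3):
  y_2 = -Pa²(3x-a)/(6EI)  [x>a] = -14·9²·(3·(48/5)-9)/(6·100000) = -18711/500000 m
Load 3 — point force P=7 kN at a=8 m (b=L-a=4):
  y_3 = -Pa²(3x-a)/(6EI)  [x>a] = -7·8²·(3·(48/5)-8)/(6·100000) = -728/46875 m
Superposition: y = Σ y_i = -71677/1500000 m ≈ -0.047785 m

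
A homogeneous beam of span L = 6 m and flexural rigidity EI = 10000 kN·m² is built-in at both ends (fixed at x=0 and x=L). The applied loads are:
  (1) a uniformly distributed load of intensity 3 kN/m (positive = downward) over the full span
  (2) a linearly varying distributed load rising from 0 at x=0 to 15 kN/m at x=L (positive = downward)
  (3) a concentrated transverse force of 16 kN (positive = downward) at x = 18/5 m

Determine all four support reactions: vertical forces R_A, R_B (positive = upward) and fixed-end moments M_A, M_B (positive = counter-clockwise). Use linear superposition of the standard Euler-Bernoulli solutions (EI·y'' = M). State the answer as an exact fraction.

Load 1 — uniform load w=3 kN/m over full span:
  R_A = wL/2 = 3·6/2 = 9 kN
  M_A = wL²/12 = 3·6²/12 = 9 kN·m
  R_B = wL/2 = 3·6/2 = 9 kN
  M_B = -wL²/12 = -3·6²/12 = -9 kN·m
Load 2 — triangular load w₀=15 kN/m (0→w₀ over full span):
  R_A = 3w₀L/20 = 3·15·6/20 = 27/2 kN
  M_A = w₀L²/30 = 15·6²/30 = 18 kN·m
  R_B = 7w₀L/20 = 7·15·6/20 = 63/2 kN
  M_B = -w₀L²/20 = -15·6²/20 = -27 kN·m
Load 3 — point force P=16 kN at a=18/5 m (b=L-a=12/5):
  R_A = Pb²(3a+b)/L³ = 16·(12/5)²·(3·(18/5)+(12/5))/6³ = 704/125 kN
  M_A = Pab²/L² = 16·(18/5)·(12/5)²/6² = 1152/125 kN·m
  R_B = Pa²(a+3b)/L³ = 16·(18/5)²·((18/5)+3·(12/5))/6³ = 1296/125 kN
  M_B = -Pa²b/L² = -16·(18/5)²·(12/5)/6² = -1728/125 kN·m
Superposition: R_A = 7033/250 kN, M_A = 4527/125 kN·m, R_B = 12717/250 kN, M_B = -6228/125 kN·m

R_A = 7033/250 kN, M_A = 4527/125 kN·m, R_B = 12717/250 kN, M_B = -6228/125 kN·m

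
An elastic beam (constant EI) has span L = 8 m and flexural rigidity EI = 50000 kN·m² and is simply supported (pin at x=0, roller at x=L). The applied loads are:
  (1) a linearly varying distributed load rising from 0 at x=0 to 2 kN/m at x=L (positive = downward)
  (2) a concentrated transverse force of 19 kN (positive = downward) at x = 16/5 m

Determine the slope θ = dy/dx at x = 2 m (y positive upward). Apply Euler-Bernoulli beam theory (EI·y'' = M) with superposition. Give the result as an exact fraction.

Load 1 — triangular load w₀=2 kN/m (0→w₀ over full span):
  θ_1 = -w₀(7L⁴-30L²x²+15x⁴)/(360LEI) = -2·(7·8⁴-30·8²·2²+15·2⁴)/(360·8·50000) = -1327/4500000 rad
Load 2 — point force P=19 kN at a=16/5 m (b=L-a=24/5):
  θ_2 = -Pb(L²-b²-3x²)/(6LEI)  [x≤a] = -19·(24/5)·(8²-(24/5)²-3·2²)/(6·8·50000) = -3439/3125000 rad
Superposition: θ = Σ θ_i = -156979/112500000 rad ≈ -0.001395 rad

θ(2) = -156979/112500000 rad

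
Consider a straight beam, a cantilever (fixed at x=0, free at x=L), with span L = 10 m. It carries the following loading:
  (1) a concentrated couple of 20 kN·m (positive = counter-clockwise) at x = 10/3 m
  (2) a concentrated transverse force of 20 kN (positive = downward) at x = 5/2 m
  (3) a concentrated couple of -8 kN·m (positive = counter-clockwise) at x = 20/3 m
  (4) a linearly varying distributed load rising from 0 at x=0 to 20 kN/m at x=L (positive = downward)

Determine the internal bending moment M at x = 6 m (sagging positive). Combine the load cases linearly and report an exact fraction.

M(6) = -440/3 kN·m

Load 1 — applied couple M₀=20 kN·m at a=10/3 m (b=L-a=20/3):
  M_1 = 0  [x>a] = 0 kN·m
Load 2 — point force P=20 kN at a=5/2 m (b=L-a=15/2):
  M_2 = 0  [x>a] = 0 kN·m
Load 3 — applied couple M₀=-8 kN·m at a=20/3 m (b=L-a=10/3):
  M_3 = M₀  [x≤a] = (-8) = -8 kN·m
Load 4 — triangular load w₀=20 kN/m (0→w₀ over full span):
  M_4 = w₀Lx/2 - w₀L²/3 - w₀x³/(6L) = 20·10·6/2 - 20·10²/3 - 20·6³/(6·10) = -416/3 kN·m
Superposition: M = Σ M_i = -440/3 kN·m ≈ -146.666667 kN·m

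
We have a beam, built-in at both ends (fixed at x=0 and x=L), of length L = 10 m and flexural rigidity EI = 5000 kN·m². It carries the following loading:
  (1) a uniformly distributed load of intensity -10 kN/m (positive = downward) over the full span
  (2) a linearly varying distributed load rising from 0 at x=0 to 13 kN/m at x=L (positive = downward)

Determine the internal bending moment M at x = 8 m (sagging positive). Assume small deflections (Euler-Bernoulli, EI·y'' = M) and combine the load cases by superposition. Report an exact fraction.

M(8) = 76/15 kN·m

Load 1 — uniform load w=-10 kN/m over full span:
  M_1 = wLx/2 - wL²/12 - wx²/2 = (-10)·10·8/2 - (-10)·10²/12 - (-10)·8²/2 = 10/3 kN·m
Load 2 — triangular load w₀=13 kN/m (0→w₀ over full span):
  M_2 = 3w₀Lx/20 - w₀L²/30 - w₀x³/(6L) = 3·13·10·8/20 - 13·10²/30 - 13·8³/(6·10) = 26/15 kN·m
Superposition: M = Σ M_i = 76/15 kN·m ≈ 5.066667 kN·m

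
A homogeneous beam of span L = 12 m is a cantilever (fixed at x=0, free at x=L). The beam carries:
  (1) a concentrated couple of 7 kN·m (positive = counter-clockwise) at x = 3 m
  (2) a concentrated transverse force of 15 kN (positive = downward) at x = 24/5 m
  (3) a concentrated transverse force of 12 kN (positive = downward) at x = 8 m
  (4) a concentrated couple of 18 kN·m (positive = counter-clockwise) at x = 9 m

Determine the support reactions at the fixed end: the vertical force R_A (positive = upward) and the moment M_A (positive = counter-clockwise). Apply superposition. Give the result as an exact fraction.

Load 1 — applied couple M₀=7 kN·m at a=3 m (b=L-a=9):
  R_A = 0 kN
  M_A = -M₀ = -7 kN·m
Load 2 — point force P=15 kN at a=24/5 m (b=L-a=36/5):
  R_A = P = 15 kN
  M_A = Pa = 15·(24/5) = 72 kN·m
Load 3 — point force P=12 kN at a=8 m (b=L-a=4):
  R_A = P = 12 kN
  M_A = Pa = 12·8 = 96 kN·m
Load 4 — applied couple M₀=18 kN·m at a=9 m (b=L-a=3):
  R_A = 0 kN
  M_A = -M₀ = -18 kN·m
Superposition: R_A = 27 kN, M_A = 143 kN·m

R_A = 27 kN, M_A = 143 kN·m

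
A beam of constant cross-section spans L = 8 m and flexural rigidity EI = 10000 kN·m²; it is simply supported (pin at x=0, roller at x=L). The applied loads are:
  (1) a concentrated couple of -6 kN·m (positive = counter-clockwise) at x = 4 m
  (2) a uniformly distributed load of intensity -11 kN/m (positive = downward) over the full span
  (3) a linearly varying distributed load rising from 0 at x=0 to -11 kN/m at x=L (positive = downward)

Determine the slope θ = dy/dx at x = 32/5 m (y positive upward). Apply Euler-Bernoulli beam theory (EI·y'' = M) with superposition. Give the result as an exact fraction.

Load 1 — applied couple M₀=-6 kN·m at a=4 m (b=L-a=4):
  θ_1 = (M₀x²/(2L)-M₀(x-a)+C₁)/EI  [x>a] with C₁=M₀(3b²-L²)/(6L)=2 = ((-6)·(32/5)²/(2·8)-(-6)·((32/5)-4)+2)/10000 = 13/125000 rad
Load 2 — uniform load w=-11 kN/m over full span:
  θ_2 = -w(L³-6Lx²+4x³)/(24EI) = -(-11)·(8³-6·8·(32/5)²+4·(32/5)³)/(24·10000) = -1452/78125 rad
Load 3 — triangular load w₀=-11 kN/m (0→w₀ over full span):
  θ_3 = -w₀(7L⁴-30L²x²+15x⁴)/(360LEI) = -(-11)·(7·8⁴-30·8²·(32/5)²+15·(32/5)⁴)/(360·8·10000) = -33308/3515625 rad
Superposition: θ = Σ θ_i = -786259/28125000 rad ≈ -0.027956 rad

θ(32/5) = -786259/28125000 rad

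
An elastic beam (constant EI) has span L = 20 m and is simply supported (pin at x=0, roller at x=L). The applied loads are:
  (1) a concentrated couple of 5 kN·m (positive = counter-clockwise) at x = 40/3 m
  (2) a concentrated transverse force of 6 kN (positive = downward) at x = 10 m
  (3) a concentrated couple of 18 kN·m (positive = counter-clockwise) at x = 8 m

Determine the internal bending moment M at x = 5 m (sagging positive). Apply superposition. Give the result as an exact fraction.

Load 1 — applied couple M₀=5 kN·m at a=40/3 m (b=L-a=20/3):
  M_1 = M₀x/L  [x≤a] = 5·5/20 = 5/4 kN·m
Load 2 — point force P=6 kN at a=10 m (b=L-a=10):
  M_2 = Pbx/L  [x≤a] = 6·10·5/20 = 15 kN·m
Load 3 — applied couple M₀=18 kN·m at a=8 m (b=L-a=12):
  M_3 = M₀x/L  [x≤a] = 18·5/20 = 9/2 kN·m
Superposition: M = Σ M_i = 83/4 kN·m ≈ 20.750000 kN·m

M(5) = 83/4 kN·m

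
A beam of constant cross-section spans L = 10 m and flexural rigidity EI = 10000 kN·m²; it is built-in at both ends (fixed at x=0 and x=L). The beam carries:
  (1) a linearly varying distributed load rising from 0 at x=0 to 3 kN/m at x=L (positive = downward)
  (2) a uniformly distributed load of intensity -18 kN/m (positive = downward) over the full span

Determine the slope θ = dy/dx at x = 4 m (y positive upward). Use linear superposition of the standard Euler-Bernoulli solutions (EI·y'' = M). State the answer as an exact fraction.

θ(4) = 81/12500 rad

Load 1 — triangular load w₀=3 kN/m (0→w₀ over full span):
  θ_1 = -w₀(2x(L-x)(L-2x)(x+2L)+x²(L-x)²)/(120LEI) = -3·(2·4·(10-4)·(10-2·4)·(4+2·10)+4²·(10-4)²)/(120·10·10000) = -9/12500 rad
Load 2 — uniform load w=-18 kN/m over full span:
  θ_2 = -wx(L-x)(L-2x)/(12EI) = -(-18)·4·(10-4)·(10-2·4)/(12·10000) = 9/1250 rad
Superposition: θ = Σ θ_i = 81/12500 rad ≈ 0.006480 rad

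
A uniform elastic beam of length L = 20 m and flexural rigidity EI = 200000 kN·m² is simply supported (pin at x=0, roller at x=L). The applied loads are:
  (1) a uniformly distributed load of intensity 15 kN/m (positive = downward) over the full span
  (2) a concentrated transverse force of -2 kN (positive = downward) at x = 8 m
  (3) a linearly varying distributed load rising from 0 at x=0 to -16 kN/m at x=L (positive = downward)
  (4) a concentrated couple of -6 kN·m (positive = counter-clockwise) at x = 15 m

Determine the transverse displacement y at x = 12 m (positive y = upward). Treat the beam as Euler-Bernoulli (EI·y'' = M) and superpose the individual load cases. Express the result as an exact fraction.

Load 1 — uniform load w=15 kN/m over full span:
  y_1 = -wx(L³-2Lx²+x³)/(24EI) = -15·12·(20³-2·20·12²+12³)/(24·200000) = -93/625 m
Load 2 — point force P=-2 kN at a=8 m (b=L-a=12):
  y_2 = -Pa(L-x)(2Lx-a²-x²)/(6LEI)  [x>a] = -(-2)·8·(20-12)·(2·20·12-8²-12²)/(6·20·200000) = 68/46875 m
Load 3 — triangular load w₀=-16 kN/m (0→w₀ over full span):
  y_3 = -w₀x(7L⁴-10L²x²+3x⁴)/(360LEI) = -(-16)·12·(7·20⁴-10·20²·12²+3·12⁴)/(360·20·200000) = 18944/234375 m
Load 4 — applied couple M₀=-6 kN·m at a=15 m (b=L-a=5):
  y_4 = (M₀x³/(6L)+C₁x)/EI  [x≤a] with C₁=M₀(3b²-L²)/(6L)=65/4 = ((-6)·12³/(6·20)+(65/4)·12)/200000 = 543/1000000 m
Superposition: y = Σ y_i = -329893/5000000 m ≈ -0.065979 m

y(12) = -329893/5000000 m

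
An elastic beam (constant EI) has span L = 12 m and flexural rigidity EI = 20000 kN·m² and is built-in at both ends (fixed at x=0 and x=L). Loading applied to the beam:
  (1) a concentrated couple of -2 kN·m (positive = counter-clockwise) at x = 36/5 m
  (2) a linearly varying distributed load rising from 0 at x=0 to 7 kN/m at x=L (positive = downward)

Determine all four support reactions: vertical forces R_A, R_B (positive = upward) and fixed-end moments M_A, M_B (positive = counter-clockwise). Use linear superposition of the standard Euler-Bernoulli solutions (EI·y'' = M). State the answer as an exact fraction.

R_A = 309/25 kN, M_A = 824/25 kN·m, R_B = 741/25 kN, M_B = -1266/25 kN·m

Load 1 — applied couple M₀=-2 kN·m at a=36/5 m (b=L-a=24/5):
  R_A = 6M₀ab/L³ = 6·(-2)·(36/5)·(24/5)/12³ = -6/25 kN
  M_A = M₀b(2a-b)/L² = (-2)·(24/5)·(2·(36/5)-(24/5))/12² = -16/25 kN·m
  R_B = -6M₀ab/L³ = -6·(-2)·(36/5)·(24/5)/12³ = 6/25 kN
  M_B = M₀a(2b-a)/L² = (-2)·(36/5)·(2·(24/5)-(36/5))/12² = -6/25 kN·m
Load 2 — triangular load w₀=7 kN/m (0→w₀ over full span):
  R_A = 3w₀L/20 = 3·7·12/20 = 63/5 kN
  M_A = w₀L²/30 = 7·12²/30 = 168/5 kN·m
  R_B = 7w₀L/20 = 7·7·12/20 = 147/5 kN
  M_B = -w₀L²/20 = -7·12²/20 = -252/5 kN·m
Superposition: R_A = 309/25 kN, M_A = 824/25 kN·m, R_B = 741/25 kN, M_B = -1266/25 kN·m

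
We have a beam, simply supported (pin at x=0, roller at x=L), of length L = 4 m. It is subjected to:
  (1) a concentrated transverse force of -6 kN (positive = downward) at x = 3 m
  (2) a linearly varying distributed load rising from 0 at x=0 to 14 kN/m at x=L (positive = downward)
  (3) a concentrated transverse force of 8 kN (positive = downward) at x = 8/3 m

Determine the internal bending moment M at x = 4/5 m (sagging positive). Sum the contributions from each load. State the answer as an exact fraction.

M(4/5) = 3038/375 kN·m

Load 1 — point force P=-6 kN at a=3 m (b=L-a=1):
  M_1 = Pbx/L  [x≤a] = (-6)·1·(4/5)/4 = -6/5 kN·m
Load 2 — triangular load w₀=14 kN/m (0→w₀ over full span):
  M_2 = w₀Lx/6 - w₀x³/(6L) = 14·4·(4/5)/6 - 14·(4/5)³/(6·4) = 896/125 kN·m
Load 3 — point force P=8 kN at a=8/3 m (b=L-a=4/3):
  M_3 = Pbx/L  [x≤a] = 8·(4/3)·(4/5)/4 = 32/15 kN·m
Superposition: M = Σ M_i = 3038/375 kN·m ≈ 8.101333 kN·m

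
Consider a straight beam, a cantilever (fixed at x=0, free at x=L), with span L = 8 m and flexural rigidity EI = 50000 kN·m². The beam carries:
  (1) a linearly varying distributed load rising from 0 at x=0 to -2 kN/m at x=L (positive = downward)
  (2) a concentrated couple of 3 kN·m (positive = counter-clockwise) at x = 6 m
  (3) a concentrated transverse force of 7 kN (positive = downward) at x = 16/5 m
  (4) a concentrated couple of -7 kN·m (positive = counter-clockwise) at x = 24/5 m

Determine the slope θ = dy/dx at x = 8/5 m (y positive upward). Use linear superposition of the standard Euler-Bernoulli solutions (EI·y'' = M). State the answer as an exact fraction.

θ(8/5) = 2908/5859375 rad

Load 1 — triangular load w₀=-2 kN/m (0→w₀ over full span):
  θ_1 = (w₀Lx²/4-w₀L²x/3-w₀x⁴/(24L))/EI = ((-2)·8·(8/5)²/4-(-2)·8²·(8/5)/3-(-2)·(8/5)⁴/(24·8))/50000 = 6808/5859375 rad
Load 2 — applied couple M₀=3 kN·m at a=6 m (b=L-a=2):
  θ_2 = M₀x/EI  [x≤a] = 3·(8/5)/50000 = 3/31250 rad
Load 3 — point force P=7 kN at a=16/5 m (b=L-a=24/5):
  θ_3 = -Px(2a-x)/(2EI)  [x≤a] = -7·(8/5)·(2·(16/5)-(8/5))/(2·50000) = -42/78125 rad
Load 4 — applied couple M₀=-7 kN·m at a=24/5 m (b=L-a=16/5):
  θ_4 = M₀x/EI  [x≤a] = (-7)·(8/5)/50000 = -7/31250 rad
Superposition: θ = Σ θ_i = 2908/5859375 rad ≈ 0.000496 rad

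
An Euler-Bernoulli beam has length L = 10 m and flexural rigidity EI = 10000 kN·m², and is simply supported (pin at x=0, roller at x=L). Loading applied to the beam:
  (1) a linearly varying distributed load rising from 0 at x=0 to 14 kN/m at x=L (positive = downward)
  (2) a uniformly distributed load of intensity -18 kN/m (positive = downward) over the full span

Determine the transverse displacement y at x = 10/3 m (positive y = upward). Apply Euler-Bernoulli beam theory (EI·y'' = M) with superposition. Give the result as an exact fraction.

Load 1 — triangular load w₀=14 kN/m (0→w₀ over full span):
  y_1 = -w₀x(7L⁴-10L²x²+3x⁴)/(360LEI) = -14·(10/3)·(7·10⁴-10·10²·(10/3)²+3·(10/3)⁴)/(360·10·10000) = -56/729 m
Load 2 — uniform load w=-18 kN/m over full span:
  y_2 = -wx(L³-2Lx²+x³)/(24EI) = -(-18)·(10/3)·(10³-2·10·(10/3)²+(10/3)³)/(24·10000) = 11/54 m
Superposition: y = Σ y_i = 185/1458 m ≈ 0.126886 m

y(10/3) = 185/1458 m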